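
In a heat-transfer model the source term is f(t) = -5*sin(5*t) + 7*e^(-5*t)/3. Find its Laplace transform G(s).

The transform is linear, so treat each term independently.
(-5)·[L{sin(5t)} = 5/(s^2 + 25)]; (7/3)·[L{e^(-5t)} = 1/(s + 5)].

G(s) = -25/(s^2 + 25) + 7/(3*(s + 5))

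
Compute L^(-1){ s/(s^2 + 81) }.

cos(9*t)

Since L{cos(9t)} = s/(s^2 + 81), the inverse is cos(9*t).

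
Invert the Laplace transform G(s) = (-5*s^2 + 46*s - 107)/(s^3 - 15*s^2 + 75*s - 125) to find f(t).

f(t) = -t^2*exp(5*t) - 4*t*exp(5*t) - 5*exp(5*t)

Factor the denominator: s^3 - 15*s^2 + 75*s - 125 = (s - 5)^3.
Partial fraction decomposition gives [-5/(s - 5)] + [-4/(s - 5)^2] + [-2/(s - 5)^3].
Invert each term: -5/(s - 5) ↔ -5e^(5t); -4/(s - 5)^2 ↔ -4t·e^(5t); -2/(s - 5)^3 ↔ (-1)t^2·e^(5t).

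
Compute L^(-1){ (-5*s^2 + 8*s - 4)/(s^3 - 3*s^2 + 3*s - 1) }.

Factor the denominator: s^3 - 3*s^2 + 3*s - 1 = (s - 1)^3.
Partial fraction decomposition gives [-5/(s - 1)] + [-2/(s - 1)^2] + [-1/(s - 1)^3].
Invert each term: -5/(s - 1) ↔ -5e^(t); -2/(s - 1)^2 ↔ -2t·e^(t); -1/(s - 1)^3 ↔ (-1/2)t^2·e^(t).

-t^2*exp(t)/2 - 2*t*exp(t) - 5*exp(t)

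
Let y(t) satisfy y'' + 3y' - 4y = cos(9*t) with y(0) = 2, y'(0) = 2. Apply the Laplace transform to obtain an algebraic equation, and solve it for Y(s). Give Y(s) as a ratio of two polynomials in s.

Laplace-transform each side.
With L{y''} = s^2 Y - s·y(0) - y'(0) and L{y'} = sY - y(0), with y(0) = 2, y'(0) = 2: the LHS transforms to (s^2 + 3*s - 4)Y - (2*s + 8).
The right side is L{cos(9*t)} = s/(s^2 + 81).
So (s^2 + 3*s - 4)Y = s/(s^2 + 81) + (2*s + 8).
Divide through and combine into a single rational function.

Y(s) = (2*s^3 + 8*s^2 + 163*s + 648)/(s^4 + 3*s^3 + 77*s^2 + 243*s - 324)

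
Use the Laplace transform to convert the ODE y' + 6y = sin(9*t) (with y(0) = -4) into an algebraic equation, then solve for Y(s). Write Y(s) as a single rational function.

Transform both sides with L{·}.
Using L{y'} = sY - y(0) = sY - (-4), the left side becomes (s + 6)Y - (-4).
The right side is L{sin(9*t)} = 9/(s^2 + 81).
So (s + 6)Y = 9/(s^2 + 81) + (-4).
Isolate Y and clear denominators.

Y(s) = (-4*s^2 - 315)/(s^3 + 6*s^2 + 81*s + 486)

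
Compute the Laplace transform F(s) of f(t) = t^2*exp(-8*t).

L{t^2} = 2!/s^3 = 2/s^3.
By the first shifting theorem, multiplying by e^(-8t) replaces s with s + 8.

F(s) = 2/(s + 8)^3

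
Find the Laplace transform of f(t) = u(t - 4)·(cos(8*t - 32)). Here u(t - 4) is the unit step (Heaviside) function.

s*exp(-4*s)/(s^2 + 64)

By the second shifting theorem, L{u(t - c)·g(t - c)} = e^(-cs)·G(s) with c = 4 and G(s) = L{g(t)}.
L{cos(8t)} = s/(s^2 + 64).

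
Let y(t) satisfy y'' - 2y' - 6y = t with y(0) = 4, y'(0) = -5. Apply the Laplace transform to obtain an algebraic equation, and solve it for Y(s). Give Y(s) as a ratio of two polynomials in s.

Y(s) = (4*s^3 - 13*s^2 + 1)/(s^4 - 2*s^3 - 6*s^2)

Laplace-transform each side.
The derivative rules (L{y''} = s^2 Y - s·y(0) - y'(0) and L{y'} = sY - y(0), with y(0) = 4, y'(0) = -5) turn the left side into (s^2 - 2*s - 6)Y - (4*s - 13).
The right side is L{t} = s^(-2).
So (s^2 - 2*s - 6)Y = s^(-2) + (4*s - 13).
Divide through and combine into a single rational function.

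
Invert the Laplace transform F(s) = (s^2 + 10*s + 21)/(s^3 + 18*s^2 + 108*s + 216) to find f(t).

f(t) = -3*t^2*exp(-6*t)/2 - 2*t*exp(-6*t) + exp(-6*t)

Factor the denominator: s^3 + 18*s^2 + 108*s + 216 = (s + 6)^3.
Partial fraction decomposition gives [1/(s + 6)] + [-2/(s + 6)^2] + [-3/(s + 6)^3].
Invert each term: 1/(s + 6) ↔ e^(-6t); -2/(s + 6)^2 ↔ -2t·e^(-6t); -3/(s + 6)^3 ↔ (-3/2)t^2·e^(-6t).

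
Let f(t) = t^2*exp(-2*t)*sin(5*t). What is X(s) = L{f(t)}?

L{sin(5t)} = 5/(s^2 + 25).
Multiplying by e^(-2t) shifts s → s + 2, so L{exp(-2*t)*sin(5*t)} = 5/((s + 2)^2 + 25).
Then apply L{t^2·g(t)} = (-1)^2 d^2/ds^2[G(s)] with G(s) = 5/((s + 2)^2 + 25):
differentiating 2 times and applying the sign gives 10*(3*s^2 + 12*s - 13)/(s^2 + 4*s + 29)^3.

X(s) = 10*(3*s^2 + 12*s - 13)/(s^2 + 4*s + 29)^3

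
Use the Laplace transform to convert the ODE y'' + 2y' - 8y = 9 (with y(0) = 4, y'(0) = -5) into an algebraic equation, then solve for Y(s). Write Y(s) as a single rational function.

Laplace-transform each side.
With L{y''} = s^2 Y - s·y(0) - y'(0) and L{y'} = sY - y(0), with y(0) = 4, y'(0) = -5: the LHS transforms to (s^2 + 2*s - 8)Y - (4*s + 3).
The right side is L{9} = 9/s.
So (s^2 + 2*s - 8)Y = 9/s + (4*s + 3).
Isolate Y and clear denominators.

Y(s) = (4*s^2 + 3*s + 9)/(s^3 + 2*s^2 - 8*s)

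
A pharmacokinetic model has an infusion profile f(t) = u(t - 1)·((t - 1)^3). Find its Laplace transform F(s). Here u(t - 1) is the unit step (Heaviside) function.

F(s) = 6*exp(-s)/s^4

By the second shifting theorem, L{u(t - c)·g(t - c)} = e^(-cs)·G(s) with c = 1 and G(s) = L{g(t)}.
L{t^3} = 3!/s^4 = 6/s^4.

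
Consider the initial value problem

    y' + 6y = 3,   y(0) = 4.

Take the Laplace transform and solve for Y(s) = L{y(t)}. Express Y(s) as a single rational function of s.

Laplace-transform each side.
The derivative rules (L{y'} = sY - y(0) = sY - 4) turn the left side into (s + 6)Y - (4).
The right side is L{3} = 3/s.
So (s + 6)Y = 3/s + (4).
Isolate Y and clear denominators.

Y(s) = (4*s + 3)/(s^2 + 6*s)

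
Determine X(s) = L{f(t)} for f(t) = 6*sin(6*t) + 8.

Apply the Laplace transform termwise.
L{8} = 8/s; (6)·[L{sin(6t)} = 6/(s^2 + 36)].

X(s) = 36/(s^2 + 36) + 8/s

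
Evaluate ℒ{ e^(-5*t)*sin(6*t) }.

L{sin(6t)} = 6/(s^2 + 36).
By the first shifting theorem, multiplying by e^(-5t) replaces s with s + 5.

6/((s + 5)^2 + 36)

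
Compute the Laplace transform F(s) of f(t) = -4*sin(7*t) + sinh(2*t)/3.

The transform is linear, so treat each term independently.
(1/3)·[L{sinh(2t)} = 2/(s^2 - 4)]; (-4)·[L{sin(7t)} = 7/(s^2 + 49)].

F(s) = -28/(s^2 + 49) + 2/(3*(s^2 - 4))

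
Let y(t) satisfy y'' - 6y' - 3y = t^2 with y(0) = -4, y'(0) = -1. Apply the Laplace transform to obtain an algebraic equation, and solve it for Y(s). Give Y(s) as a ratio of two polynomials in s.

Take the Laplace transform of both sides.
The derivative rules (L{y''} = s^2 Y - s·y(0) - y'(0) and L{y'} = sY - y(0), with y(0) = -4, y'(0) = -1) turn the left side into (s^2 - 6*s - 3)Y - (-4*s + 23).
The right side is L{t^2} = 2/s^3.
So (s^2 - 6*s - 3)Y = 2/s^3 + (-4*s + 23).
Divide through and combine into a single rational function.

Y(s) = (-4*s^4 + 23*s^3 + 2)/(s^5 - 6*s^4 - 3*s^3)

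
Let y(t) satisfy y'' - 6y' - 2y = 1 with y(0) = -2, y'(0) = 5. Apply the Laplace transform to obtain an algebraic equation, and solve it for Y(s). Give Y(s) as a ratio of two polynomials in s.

Take the Laplace transform of both sides.
Using L{y''} = s^2 Y - s·y(0) - y'(0) and L{y'} = sY - y(0), with y(0) = -2, y'(0) = 5, the left side becomes (s^2 - 6*s - 2)Y - (-2*s + 17).
The right side is L{1} = 1/s.
So (s^2 - 6*s - 2)Y = 1/s + (-2*s + 17).
Isolate Y and clear denominators.

Y(s) = (-2*s^2 + 17*s + 1)/(s^3 - 6*s^2 - 2*s)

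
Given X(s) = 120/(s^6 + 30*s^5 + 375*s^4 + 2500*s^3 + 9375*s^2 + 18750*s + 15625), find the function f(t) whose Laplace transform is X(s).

f(t) = t^5*exp(-5*t)

Rewrite the denominator: s^6 + 30*s^5 + 375*s^4 + 2500*s^3 + 9375*s^2 + 18750*s + 15625 = (s + 5)^6.
The form in (s + 5) signals a first-shifting-theorem factor e^(-5t).
Since L{t^5} = 5!/s^6 = 120/s^6, the inverse is t^5*exp(-5*t).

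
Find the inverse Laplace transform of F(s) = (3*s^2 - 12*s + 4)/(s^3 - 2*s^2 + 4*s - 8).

Factor the denominator: s^3 - 2*s^2 + 4*s - 8 = (s - 2)*(s^2 + 4).
Partial fraction decomposition gives [-1/(s - 2)] + [4*s/(s^2 + 4)] + [-4/(s^2 + 4)].
Invert each term: -1/(s - 2) ↔ -e^(2t); 4·s/(s^2 + 4) ↔ 4cos(2t); -2·2/(s^2 + 4) ↔ -2sin(2t).

-exp(2*t) - 2*sin(2*t) + 4*cos(2*t)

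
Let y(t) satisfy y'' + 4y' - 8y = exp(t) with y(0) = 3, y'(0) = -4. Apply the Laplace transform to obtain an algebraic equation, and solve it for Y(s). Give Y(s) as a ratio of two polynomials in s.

Y(s) = (3*s^2 + 5*s - 7)/(s^3 + 3*s^2 - 12*s + 8)

Laplace-transform each side.
Using L{y''} = s^2 Y - s·y(0) - y'(0) and L{y'} = sY - y(0), with y(0) = 3, y'(0) = -4, the left side becomes (s^2 + 4*s - 8)Y - (3*s + 8).
The right side is L{exp(t)} = 1/(s - 1).
So (s^2 + 4*s - 8)Y = 1/(s - 1) + (3*s + 8).
Divide through and combine into a single rational function.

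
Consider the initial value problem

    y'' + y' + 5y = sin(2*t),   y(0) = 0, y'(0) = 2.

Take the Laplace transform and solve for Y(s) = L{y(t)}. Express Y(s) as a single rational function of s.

Y(s) = (2*s^2 + 10)/(s^4 + s^3 + 9*s^2 + 4*s + 20)

Laplace-transform each side.
The derivative rules (L{y''} = s^2 Y - s·y(0) - y'(0) and L{y'} = sY - y(0), with y(0) = 0, y'(0) = 2) turn the left side into (s^2 + s + 5)Y - (2).
The right side is L{sin(2*t)} = 2/(s^2 + 4).
So (s^2 + s + 5)Y = 2/(s^2 + 4) + (2).
Isolate Y and clear denominators.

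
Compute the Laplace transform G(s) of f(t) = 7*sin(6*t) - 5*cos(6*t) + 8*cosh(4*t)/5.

By linearity of the Laplace transform, transform each term separately.
(7)·[L{sin(6t)} = 6/(s^2 + 36)]; (-5)·[L{cos(6t)} = s/(s^2 + 36)]; (8/5)·[L{cosh(4t)} = s/(s^2 - 16)].

G(s) = -5*s/(s^2 + 36) + 8*s/(5*(s^2 - 16)) + 42/(s^2 + 36)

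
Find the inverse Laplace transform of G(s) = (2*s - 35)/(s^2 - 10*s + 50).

-5*exp(5*t)*sin(5*t) + 2*exp(5*t)*cos(5*t)

Complete the square in the denominator: s^2 - 10*s + 50 = (s - 5)^2 + 5^2.
Split the numerator to match: 2*s - 35 = 2·(s - 5) - 5·5.
Invert each term: 2·(s - 5)/((s - 5)^2 + 25) ↔ 2e^(5t)cos(5t); -5·5/((s - 5)^2 + 25) ↔ -5e^(5t)sin(5t).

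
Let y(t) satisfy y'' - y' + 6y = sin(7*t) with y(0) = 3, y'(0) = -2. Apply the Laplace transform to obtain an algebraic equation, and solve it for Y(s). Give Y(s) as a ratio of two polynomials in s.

Apply the Laplace transform to the equation.
Using L{y''} = s^2 Y - s·y(0) - y'(0) and L{y'} = sY - y(0), with y(0) = 3, y'(0) = -2, the left side becomes (s^2 - s + 6)Y - (3*s - 5).
The right side is L{sin(7*t)} = 7/(s^2 + 49).
So (s^2 - s + 6)Y = 7/(s^2 + 49) + (3*s - 5).
Divide through and combine into a single rational function.

Y(s) = (3*s^3 - 5*s^2 + 147*s - 238)/(s^4 - s^3 + 55*s^2 - 49*s + 294)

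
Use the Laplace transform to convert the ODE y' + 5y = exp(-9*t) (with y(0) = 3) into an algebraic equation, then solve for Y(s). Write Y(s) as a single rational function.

Transform both sides with L{·}.
The derivative rules (L{y'} = sY - y(0) = sY - 3) turn the left side into (s + 5)Y - (3).
The right side is L{exp(-9*t)} = 1/(s + 9).
So (s + 5)Y = 1/(s + 9) + (3).
Isolate Y and clear denominators.

Y(s) = (3*s + 28)/(s^2 + 14*s + 45)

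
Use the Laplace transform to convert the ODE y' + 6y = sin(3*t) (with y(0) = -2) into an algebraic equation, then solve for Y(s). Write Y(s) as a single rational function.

Apply the Laplace transform to the equation.
Using L{y'} = sY - y(0) = sY - (-2), the left side becomes (s + 6)Y - (-2).
The right side is L{sin(3*t)} = 3/(s^2 + 9).
So (s + 6)Y = 3/(s^2 + 9) + (-2).
Isolate Y and clear denominators.

Y(s) = (-2*s^2 - 15)/(s^3 + 6*s^2 + 9*s + 54)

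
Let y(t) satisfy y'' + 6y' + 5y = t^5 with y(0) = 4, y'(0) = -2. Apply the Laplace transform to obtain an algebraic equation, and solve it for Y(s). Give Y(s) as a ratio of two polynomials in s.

Y(s) = (4*s^7 + 22*s^6 + 120)/(s^8 + 6*s^7 + 5*s^6)

Transform both sides with L{·}.
With L{y''} = s^2 Y - s·y(0) - y'(0) and L{y'} = sY - y(0), with y(0) = 4, y'(0) = -2: the LHS transforms to (s^2 + 6*s + 5)Y - (4*s + 22).
The right side is L{t^5} = 120/s^6.
So (s^2 + 6*s + 5)Y = 120/s^6 + (4*s + 22).
Divide through and combine into a single rational function.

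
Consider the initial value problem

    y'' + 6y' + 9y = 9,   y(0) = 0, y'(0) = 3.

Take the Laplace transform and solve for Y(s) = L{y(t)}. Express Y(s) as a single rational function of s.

Apply the Laplace transform to the equation.
Using L{y''} = s^2 Y - s·y(0) - y'(0) and L{y'} = sY - y(0), with y(0) = 0, y'(0) = 3, the left side becomes (s^2 + 6*s + 9)Y - (3).
The right side is L{9} = 9/s.
So (s^2 + 6*s + 9)Y = 9/s + (3).
Isolate Y and clear denominators.

Y(s) = 3/(s^2 + 3*s)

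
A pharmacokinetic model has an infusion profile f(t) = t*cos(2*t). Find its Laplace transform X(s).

X(s) = (s - 2)*(s + 2)/(s^2 + 4)^2

L{cos(2t)} = s/(s^2 + 4).
Then apply L{t·g(t)} = -d/ds[G(s)] with G(s) = s/(s^2 + 4):
differentiating 1 time and applying the sign gives (s - 2)*(s + 2)/(s^2 + 4)^2.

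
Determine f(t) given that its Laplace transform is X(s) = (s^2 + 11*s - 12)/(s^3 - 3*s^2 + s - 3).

f(t) = 3*exp(3*t) + 5*sin(t) - 2*cos(t)

Factor the denominator: s^3 - 3*s^2 + s - 3 = (s - 3)*(s^2 + 1).
Partial fraction decomposition gives [3/(s - 3)] + [-2*s/(s^2 + 1)] + [5/(s^2 + 1)].
Invert each term: 3/(s - 3) ↔ 3e^(3t); -2·s/(s^2 + 1) ↔ -2cos(t); 5·1/(s^2 + 1) ↔ 5sin(t).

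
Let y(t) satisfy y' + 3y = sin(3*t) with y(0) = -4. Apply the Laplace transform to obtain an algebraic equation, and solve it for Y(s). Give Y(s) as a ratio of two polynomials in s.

Transform both sides with L{·}.
Using L{y'} = sY - y(0) = sY - (-4), the left side becomes (s + 3)Y - (-4).
The right side is L{sin(3*t)} = 3/(s^2 + 9).
So (s + 3)Y = 3/(s^2 + 9) + (-4).
Solve for Y(s) and write it as one ratio of polynomials.

Y(s) = (-4*s^2 - 33)/(s^3 + 3*s^2 + 9*s + 27)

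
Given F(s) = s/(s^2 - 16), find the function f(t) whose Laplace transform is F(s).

f(t) = cosh(4*t)

Since L{cosh(4t)} = s/(s^2 - 16), the inverse is cosh(4*t).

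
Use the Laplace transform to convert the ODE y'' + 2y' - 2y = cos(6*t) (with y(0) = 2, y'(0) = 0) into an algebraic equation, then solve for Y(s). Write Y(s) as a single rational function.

Y(s) = (2*s^3 + 4*s^2 + 73*s + 144)/(s^4 + 2*s^3 + 34*s^2 + 72*s - 72)

Laplace-transform each side.
With L{y''} = s^2 Y - s·y(0) - y'(0) and L{y'} = sY - y(0), with y(0) = 2, y'(0) = 0: the LHS transforms to (s^2 + 2*s - 2)Y - (2*s + 4).
The right side is L{cos(6*t)} = s/(s^2 + 36).
So (s^2 + 2*s - 2)Y = s/(s^2 + 36) + (2*s + 4).
Solve for Y(s) and write it as one ratio of polynomials.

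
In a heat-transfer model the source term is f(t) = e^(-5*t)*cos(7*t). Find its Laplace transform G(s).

G(s) = (s + 5)/((s + 5)^2 + 49)

L{cos(7t)} = s/(s^2 + 49).
By the first shifting theorem, multiplying by e^(-5t) replaces s with s + 5.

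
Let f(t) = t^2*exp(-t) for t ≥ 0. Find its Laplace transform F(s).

F(s) = 2/(s + 1)^3

L{e^(-t)} = 1/(s + 1).
Then apply L{t^2·g(t)} = (-1)^2 d^2/ds^2[G(s)] with G(s) = 1/(s + 1):
differentiating 2 times and applying the sign gives 2/(s + 1)^3.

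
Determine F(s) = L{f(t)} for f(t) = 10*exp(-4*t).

L{10} = 10/s.
By the first shifting theorem, multiplying by e^(-4t) replaces s with s + 4.

F(s) = 10/(s + 4)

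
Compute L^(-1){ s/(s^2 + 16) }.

cos(4*t)

Since L{cos(4t)} = s/(s^2 + 16), the inverse is cos(4*t).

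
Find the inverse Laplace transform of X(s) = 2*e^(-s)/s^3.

The factor e^(-s) signals a time shift by c = 1 (second shifting theorem).
L{t^2} = 2!/s^3 = 2/s^3, so L^-1{2/s^3} = t^2.
Hence the inverse is u(t - 1) times that function evaluated at t - 1.

Heaviside(t - 1)*((t - 1)^2)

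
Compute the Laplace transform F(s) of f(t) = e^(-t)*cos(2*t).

F(s) = (s + 1)/((s + 1)^2 + 4)

L{cos(2t)} = s/(s^2 + 4).
By the first shifting theorem, multiplying by e^(-t) replaces s with s + 1.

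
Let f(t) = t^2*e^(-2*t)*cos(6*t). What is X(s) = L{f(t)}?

X(s) = 2*(s + 2)*(s^2 + 4*s - 104)/(s^2 + 4*s + 40)^3

L{cos(6t)} = s/(s^2 + 36).
Multiplying by e^(-2t) shifts s → s + 2, so L{e^(-2*t)*cos(6*t)} = (s + 2)/((s + 2)^2 + 36).
Then apply L{t^2·g(t)} = (-1)^2 d^2/ds^2[G(s)] with G(s) = (s + 2)/((s + 2)^2 + 36):
differentiating 2 times and applying the sign gives 2*(s + 2)*(s^2 + 4*s - 104)/(s^2 + 4*s + 40)^3.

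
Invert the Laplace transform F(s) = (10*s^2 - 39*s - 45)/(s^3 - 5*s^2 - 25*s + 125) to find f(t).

Factor the denominator: s^3 - 5*s^2 - 25*s + 125 = (s - 5)^2*(s + 5).
Partial fraction decomposition gives [6/(s - 5)] + [(s - 5)^(-2)] + [4/(s + 5)].
Invert each term: 6/(s - 5) ↔ 6e^(5t); 1/(s - 5)^2 ↔ t·e^(5t); 4/(s + 5) ↔ 4e^(-5t).

f(t) = t*exp(5*t) + 6*exp(5*t) + 4*exp(-5*t)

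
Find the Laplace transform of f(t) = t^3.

6/s^4

L{t^3} = 3!/s^4 = 6/s^4.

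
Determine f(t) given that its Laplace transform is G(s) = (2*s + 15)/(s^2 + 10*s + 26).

f(t) = 5*exp(-5*t)*sin(t) + 2*exp(-5*t)*cos(t)

Complete the square in the denominator: s^2 + 10*s + 26 = (s + 5)^2 + 1^2.
Split the numerator to match: 2*s + 15 = 2·(s + 5) + 5·1.
Invert each term: 2·(s + 5)/((s + 5)^2 + 1) ↔ 2e^(-5t)cos(t); 5·1/((s + 5)^2 + 1) ↔ 5e^(-5t)sin(t).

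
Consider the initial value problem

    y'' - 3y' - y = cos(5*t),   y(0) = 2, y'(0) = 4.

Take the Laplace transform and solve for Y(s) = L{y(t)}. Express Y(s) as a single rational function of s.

Y(s) = (2*s^3 - 2*s^2 + 51*s - 50)/(s^4 - 3*s^3 + 24*s^2 - 75*s - 25)

Apply the Laplace transform to the equation.
Using L{y''} = s^2 Y - s·y(0) - y'(0) and L{y'} = sY - y(0), with y(0) = 2, y'(0) = 4, the left side becomes (s^2 - 3*s - 1)Y - (2*s - 2).
The right side is L{cos(5*t)} = s/(s^2 + 25).
So (s^2 - 3*s - 1)Y = s/(s^2 + 25) + (2*s - 2).
Divide through and combine into a single rational function.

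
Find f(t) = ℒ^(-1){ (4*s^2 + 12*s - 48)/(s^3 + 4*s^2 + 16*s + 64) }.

Factor the denominator: s^3 + 4*s^2 + 16*s + 64 = (s + 4)*(s^2 + 16).
Partial fraction decomposition gives [-1/(s + 4)] + [5*s/(s^2 + 16)] + [-8/(s^2 + 16)].
Invert each term: -1/(s + 4) ↔ -e^(-4t); 5·s/(s^2 + 16) ↔ 5cos(4t); -2·4/(s^2 + 16) ↔ -2sin(4t).

f(t) = -2*sin(4*t) + 5*cos(4*t) - exp(-4*t)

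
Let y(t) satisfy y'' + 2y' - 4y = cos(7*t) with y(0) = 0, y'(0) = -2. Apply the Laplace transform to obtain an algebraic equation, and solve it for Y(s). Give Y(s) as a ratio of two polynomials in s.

Apply the Laplace transform to the equation.
The derivative rules (L{y''} = s^2 Y - s·y(0) - y'(0) and L{y'} = sY - y(0), with y(0) = 0, y'(0) = -2) turn the left side into (s^2 + 2*s - 4)Y - (-2).
The right side is L{cos(7*t)} = s/(s^2 + 49).
So (s^2 + 2*s - 4)Y = s/(s^2 + 49) + (-2).
Isolate Y and clear denominators.

Y(s) = (-2*s^2 + s - 98)/(s^4 + 2*s^3 + 45*s^2 + 98*s - 196)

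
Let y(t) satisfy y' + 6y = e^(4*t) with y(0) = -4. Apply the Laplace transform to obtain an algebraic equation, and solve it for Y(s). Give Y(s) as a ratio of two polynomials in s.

Y(s) = (-4*s + 17)/(s^2 + 2*s - 24)

Take the Laplace transform of both sides.
With L{y'} = sY - y(0) = sY - (-4): the LHS transforms to (s + 6)Y - (-4).
The right side is L{e^(4*t)} = 1/(s - 4).
So (s + 6)Y = 1/(s - 4) + (-4).
Isolate Y and clear denominators.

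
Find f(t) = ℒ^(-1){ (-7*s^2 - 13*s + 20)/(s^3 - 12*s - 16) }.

Factor the denominator: s^3 - 12*s - 16 = (s - 4)*(s + 2)^2.
Partial fraction decomposition gives [-3/(s + 2)] + [-3/(s + 2)^2] + [-4/(s - 4)].
Invert each term: -3/(s + 2) ↔ -3e^(-2t); -3/(s + 2)^2 ↔ -3t·e^(-2t); -4/(s - 4) ↔ -4e^(4t).

f(t) = -3*t*exp(-2*t) - 4*exp(4*t) - 3*exp(-2*t)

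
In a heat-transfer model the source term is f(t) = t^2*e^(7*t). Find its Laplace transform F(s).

F(s) = 2/(s - 7)^3

L{e^(7t)} = 1/(s - 7).
Then apply L{t^2·g(t)} = (-1)^2 d^2/ds^2[G(s)] with G(s) = 1/(s - 7):
differentiating 2 times and applying the sign gives 2/(s - 7)^3.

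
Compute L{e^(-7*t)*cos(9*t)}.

L{cos(9t)} = s/(s^2 + 81).
By the first shifting theorem, multiplying by e^(-7t) replaces s with s + 7.

(s + 7)/((s + 7)^2 + 81)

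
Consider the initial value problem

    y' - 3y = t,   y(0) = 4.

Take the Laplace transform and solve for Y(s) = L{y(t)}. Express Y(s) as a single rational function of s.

Y(s) = (4*s^2 + 1)/(s^3 - 3*s^2)

Laplace-transform each side.
Using L{y'} = sY - y(0) = sY - 4, the left side becomes (s - 3)Y - (4).
The right side is L{t} = s^(-2).
So (s - 3)Y = s^(-2) + (4).
Solve for Y(s) and write it as one ratio of polynomials.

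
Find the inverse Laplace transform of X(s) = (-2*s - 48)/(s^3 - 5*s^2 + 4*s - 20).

-2*exp(5*t) + 4*sin(2*t) + 2*cos(2*t)

Factor the denominator: s^3 - 5*s^2 + 4*s - 20 = (s - 5)*(s^2 + 4).
Partial fraction decomposition gives [-2/(s - 5)] + [2*s/(s^2 + 4)] + [8/(s^2 + 4)].
Invert each term: -2/(s - 5) ↔ -2e^(5t); 2·s/(s^2 + 4) ↔ 2cos(2t); 4·2/(s^2 + 4) ↔ 4sin(2t).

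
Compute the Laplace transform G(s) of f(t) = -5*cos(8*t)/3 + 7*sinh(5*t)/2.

Apply the Laplace transform termwise.
(-5/3)·[L{cos(8t)} = s/(s^2 + 64)]; (7/2)·[L{sinh(5t)} = 5/(s^2 - 25)].

G(s) = -5*s/(3*(s^2 + 64)) + 35/(2*(s^2 - 25))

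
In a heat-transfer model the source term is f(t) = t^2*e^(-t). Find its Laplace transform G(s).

G(s) = 2/(s + 1)^3

L{e^(-t)} = 1/(s + 1).
Then apply L{t^2·g(t)} = (-1)^2 d^2/ds^2[H(s)] with H(s) = 1/(s + 1):
differentiating 2 times and applying the sign gives 2/(s + 1)^3.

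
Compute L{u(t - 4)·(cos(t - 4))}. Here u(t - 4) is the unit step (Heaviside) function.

By the second shifting theorem, L{u(t - c)·g(t - c)} = e^(-cs)·G(s) with c = 4 and G(s) = L{g(t)}.
L{cos(t)} = s/(s^2 + 1).

s*exp(-4*s)/(s^2 + 1)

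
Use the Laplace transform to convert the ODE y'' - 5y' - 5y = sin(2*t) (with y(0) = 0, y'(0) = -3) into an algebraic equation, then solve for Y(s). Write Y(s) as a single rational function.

Y(s) = (-3*s^2 - 10)/(s^4 - 5*s^3 - s^2 - 20*s - 20)

Transform both sides with L{·}.
The derivative rules (L{y''} = s^2 Y - s·y(0) - y'(0) and L{y'} = sY - y(0), with y(0) = 0, y'(0) = -3) turn the left side into (s^2 - 5*s - 5)Y - (-3).
The right side is L{sin(2*t)} = 2/(s^2 + 4).
So (s^2 - 5*s - 5)Y = 2/(s^2 + 4) + (-3).
Isolate Y and clear denominators.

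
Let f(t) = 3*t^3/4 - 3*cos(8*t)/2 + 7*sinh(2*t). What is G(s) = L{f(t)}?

By linearity of the Laplace transform, transform each term separately.
(7)·[L{sinh(2t)} = 2/(s^2 - 4)]; (-3/2)·[L{cos(8t)} = s/(s^2 + 64)]; (3/4)·[L{t^3} = 3!/s^4 = 6/s^4].

G(s) = -3*s/(2*(s^2 + 64)) + 14/(s^2 - 4) + 9/(2*s^4)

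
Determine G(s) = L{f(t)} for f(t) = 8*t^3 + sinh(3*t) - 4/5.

G(s) = 3/(s^2 - 9) - 4/(5*s) + 48/s^4

The transform is linear, so treat each term independently.
L{-4/5} = (-4/5)/s; L{sinh(3t)} = 3/(s^2 - 9); (8)·[L{t^3} = 3!/s^4 = 6/s^4].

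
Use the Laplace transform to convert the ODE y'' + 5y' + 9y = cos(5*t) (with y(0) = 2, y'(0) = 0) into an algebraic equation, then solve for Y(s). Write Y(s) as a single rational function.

Take the Laplace transform of both sides.
Using L{y''} = s^2 Y - s·y(0) - y'(0) and L{y'} = sY - y(0), with y(0) = 2, y'(0) = 0, the left side becomes (s^2 + 5*s + 9)Y - (2*s + 10).
The right side is L{cos(5*t)} = s/(s^2 + 25).
So (s^2 + 5*s + 9)Y = s/(s^2 + 25) + (2*s + 10).
Solve for Y(s) and write it as one ratio of polynomials.

Y(s) = (2*s^3 + 10*s^2 + 51*s + 250)/(s^4 + 5*s^3 + 34*s^2 + 125*s + 225)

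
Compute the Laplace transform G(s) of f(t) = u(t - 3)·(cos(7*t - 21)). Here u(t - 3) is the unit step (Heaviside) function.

G(s) = s*exp(-3*s)/(s^2 + 49)

By the second shifting theorem, L{u(t - c)·g(t - c)} = e^(-cs)·H(s) with c = 3 and H(s) = L{g(t)}.
L{cos(7t)} = s/(s^2 + 49).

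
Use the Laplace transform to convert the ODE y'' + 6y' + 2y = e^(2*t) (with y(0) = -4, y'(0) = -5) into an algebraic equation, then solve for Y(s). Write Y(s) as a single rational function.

Y(s) = (-4*s^2 - 21*s + 59)/(s^3 + 4*s^2 - 10*s - 4)

Apply the Laplace transform to the equation.
The derivative rules (L{y''} = s^2 Y - s·y(0) - y'(0) and L{y'} = sY - y(0), with y(0) = -4, y'(0) = -5) turn the left side into (s^2 + 6*s + 2)Y - (-4*s - 29).
The right side is L{e^(2*t)} = 1/(s - 2).
So (s^2 + 6*s + 2)Y = 1/(s - 2) + (-4*s - 29).
Solve for Y(s) and write it as one ratio of polynomials.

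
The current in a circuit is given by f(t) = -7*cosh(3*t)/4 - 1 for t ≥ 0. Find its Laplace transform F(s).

The transform is linear, so treat each term independently.
(-7/4)·[L{cosh(3t)} = s/(s^2 - 9)]; L{-1} = -1/s.

F(s) = -7*s/(4*(s^2 - 9)) - 1/s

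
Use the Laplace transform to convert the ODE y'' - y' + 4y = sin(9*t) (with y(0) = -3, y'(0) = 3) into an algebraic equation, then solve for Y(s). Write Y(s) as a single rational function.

Y(s) = (-3*s^3 + 6*s^2 - 243*s + 495)/(s^4 - s^3 + 85*s^2 - 81*s + 324)

Take the Laplace transform of both sides.
The derivative rules (L{y''} = s^2 Y - s·y(0) - y'(0) and L{y'} = sY - y(0), with y(0) = -3, y'(0) = 3) turn the left side into (s^2 - s + 4)Y - (-3*s + 6).
The right side is L{sin(9*t)} = 9/(s^2 + 81).
So (s^2 - s + 4)Y = 9/(s^2 + 81) + (-3*s + 6).
Solve for Y(s) and write it as one ratio of polynomials.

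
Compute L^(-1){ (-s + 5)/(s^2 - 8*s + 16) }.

t*exp(4*t) - exp(4*t)

Factor the denominator: s^2 - 8*s + 16 = (s - 4)^2.
Partial fraction decomposition gives [-1/(s - 4)] + [(s - 4)^(-2)].
Invert each term: -1/(s - 4) ↔ -e^(4t); 1/(s - 4)^2 ↔ t·e^(4t).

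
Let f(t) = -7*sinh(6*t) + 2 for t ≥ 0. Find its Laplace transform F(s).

F(s) = -42/(s^2 - 36) + 2/s

By linearity of the Laplace transform, transform each term separately.
L{2} = 2/s; (-7)·[L{sinh(6t)} = 6/(s^2 - 36)].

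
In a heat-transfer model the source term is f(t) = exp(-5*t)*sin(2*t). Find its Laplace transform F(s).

F(s) = 2/((s + 5)^2 + 4)

L{sin(2t)} = 2/(s^2 + 4).
By the first shifting theorem, multiplying by e^(-5t) replaces s with s + 5.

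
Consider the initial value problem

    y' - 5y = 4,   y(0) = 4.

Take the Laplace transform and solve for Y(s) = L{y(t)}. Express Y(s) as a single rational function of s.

Y(s) = (4*s + 4)/(s^2 - 5*s)

Take the Laplace transform of both sides.
Using L{y'} = sY - y(0) = sY - 4, the left side becomes (s - 5)Y - (4).
The right side is L{4} = 4/s.
So (s - 5)Y = 4/s + (4).
Isolate Y and clear denominators.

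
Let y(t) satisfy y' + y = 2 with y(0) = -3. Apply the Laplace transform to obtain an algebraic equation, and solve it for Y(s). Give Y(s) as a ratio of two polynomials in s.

Y(s) = (-3*s + 2)/(s^2 + s)

Apply the Laplace transform to the equation.
Using L{y'} = sY - y(0) = sY - (-3), the left side becomes (s + 1)Y - (-3).
The right side is L{2} = 2/s.
So (s + 1)Y = 2/s + (-3).
Divide through and combine into a single rational function.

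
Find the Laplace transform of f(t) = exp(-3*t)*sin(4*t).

L{sin(4t)} = 4/(s^2 + 16).
By the first shifting theorem, multiplying by e^(-3t) replaces s with s + 3.

4/((s + 3)^2 + 16)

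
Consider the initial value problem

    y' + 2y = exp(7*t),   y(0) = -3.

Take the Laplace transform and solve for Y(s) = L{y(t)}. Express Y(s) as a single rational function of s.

Apply the Laplace transform to the equation.
The derivative rules (L{y'} = sY - y(0) = sY - (-3)) turn the left side into (s + 2)Y - (-3).
The right side is L{exp(7*t)} = 1/(s - 7).
So (s + 2)Y = 1/(s - 7) + (-3).
Divide through and combine into a single rational function.

Y(s) = (-3*s + 22)/(s^2 - 5*s - 14)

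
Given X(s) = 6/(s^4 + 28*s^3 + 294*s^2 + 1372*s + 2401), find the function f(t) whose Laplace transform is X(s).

f(t) = t^3*exp(-7*t)

Rewrite the denominator: s^4 + 28*s^3 + 294*s^2 + 1372*s + 2401 = (s + 7)^4.
The form in (s + 7) signals a first-shifting-theorem factor e^(-7t).
Since L{t^3} = 3!/s^4 = 6/s^4, the inverse is t^3*exp(-7*t).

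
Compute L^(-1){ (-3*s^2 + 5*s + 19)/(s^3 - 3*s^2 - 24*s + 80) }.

Factor the denominator: s^3 - 3*s^2 - 24*s + 80 = (s - 4)^2*(s + 5).
Partial fraction decomposition gives [-2/(s - 4)] + [-1/(s - 4)^2] + [-1/(s + 5)].
Invert each term: -2/(s - 4) ↔ -2e^(4t); -1/(s - 4)^2 ↔ -t·e^(4t); -1/(s + 5) ↔ -e^(-5t).

-t*exp(4*t) - 2*exp(4*t) - exp(-5*t)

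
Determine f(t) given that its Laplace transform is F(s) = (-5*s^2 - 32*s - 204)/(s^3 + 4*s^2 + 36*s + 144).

Factor the denominator: s^3 + 4*s^2 + 36*s + 144 = (s + 4)*(s^2 + 36).
Partial fraction decomposition gives [-3/(s + 4)] + [-2*s/(s^2 + 36)] + [-24/(s^2 + 36)].
Invert each term: -3/(s + 4) ↔ -3e^(-4t); -2·s/(s^2 + 36) ↔ -2cos(6t); -4·6/(s^2 + 36) ↔ -4sin(6t).

f(t) = -4*sin(6*t) - 2*cos(6*t) - 3*exp(-4*t)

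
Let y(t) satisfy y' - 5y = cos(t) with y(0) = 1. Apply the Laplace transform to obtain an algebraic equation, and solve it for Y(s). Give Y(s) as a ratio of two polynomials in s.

Y(s) = (s^2 + s + 1)/(s^3 - 5*s^2 + s - 5)

Apply the Laplace transform to the equation.
The derivative rules (L{y'} = sY - y(0) = sY - 1) turn the left side into (s - 5)Y - (1).
The right side is L{cos(t)} = s/(s^2 + 1).
So (s - 5)Y = s/(s^2 + 1) + (1).
Isolate Y and clear denominators.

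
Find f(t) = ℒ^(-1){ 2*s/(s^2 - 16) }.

f(t) = 2*cosh(4*t)

Since L{cosh(4t)} = s/(s^2 - 16), the inverse is cosh(4*t), scaled by 2.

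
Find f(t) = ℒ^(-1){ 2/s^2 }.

f(t) = 2*t

Since L{t} = 1!/s^2 = 1/s^2, the inverse is t, scaled by 2.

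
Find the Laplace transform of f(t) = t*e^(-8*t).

L{e^(-8t)} = 1/(s + 8).
Then apply L{t·g(t)} = -d/ds[G(s)] with G(s) = 1/(s + 8):
differentiating 1 time and applying the sign gives (s + 8)^(-2).

(s + 8)^(-2)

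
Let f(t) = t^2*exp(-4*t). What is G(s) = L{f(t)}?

G(s) = 2/(s + 4)^3

L{e^(-4t)} = 1/(s + 4).
Then apply L{t^2·g(t)} = (-1)^2 d^2/ds^2[H(s)] with H(s) = 1/(s + 4):
differentiating 2 times and applying the sign gives 2/(s + 4)^3.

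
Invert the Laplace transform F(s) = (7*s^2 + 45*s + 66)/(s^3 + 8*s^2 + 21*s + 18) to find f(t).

f(t) = 6*t*exp(-3*t) + 4*exp(-2*t) + 3*exp(-3*t)

Factor the denominator: s^3 + 8*s^2 + 21*s + 18 = (s + 2)*(s + 3)^2.
Partial fraction decomposition gives [3/(s + 3)] + [6/(s + 3)^2] + [4/(s + 2)].
Invert each term: 3/(s + 3) ↔ 3e^(-3t); 6/(s + 3)^2 ↔ 6t·e^(-3t); 4/(s + 2) ↔ 4e^(-2t).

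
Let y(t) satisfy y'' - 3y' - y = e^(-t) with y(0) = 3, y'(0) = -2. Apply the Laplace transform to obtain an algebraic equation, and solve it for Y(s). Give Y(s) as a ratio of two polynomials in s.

Take the Laplace transform of both sides.
Using L{y''} = s^2 Y - s·y(0) - y'(0) and L{y'} = sY - y(0), with y(0) = 3, y'(0) = -2, the left side becomes (s^2 - 3*s - 1)Y - (3*s - 11).
The right side is L{e^(-t)} = 1/(s + 1).
So (s^2 - 3*s - 1)Y = 1/(s + 1) + (3*s - 11).
Isolate Y and clear denominators.

Y(s) = (3*s^2 - 8*s - 10)/(s^3 - 2*s^2 - 4*s - 1)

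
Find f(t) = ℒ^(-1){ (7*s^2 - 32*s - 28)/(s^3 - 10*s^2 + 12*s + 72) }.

f(t) = 4*t*exp(6*t) + 6*exp(6*t) + exp(-2*t)

Factor the denominator: s^3 - 10*s^2 + 12*s + 72 = (s - 6)^2*(s + 2).
Partial fraction decomposition gives [6/(s - 6)] + [4/(s - 6)^2] + [1/(s + 2)].
Invert each term: 6/(s - 6) ↔ 6e^(6t); 4/(s - 6)^2 ↔ 4t·e^(6t); 1/(s + 2) ↔ e^(-2t).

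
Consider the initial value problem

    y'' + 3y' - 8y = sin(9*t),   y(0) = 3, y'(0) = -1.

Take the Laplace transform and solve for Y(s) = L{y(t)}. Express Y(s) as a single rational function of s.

Y(s) = (3*s^3 + 8*s^2 + 243*s + 657)/(s^4 + 3*s^3 + 73*s^2 + 243*s - 648)

Take the Laplace transform of both sides.
Using L{y''} = s^2 Y - s·y(0) - y'(0) and L{y'} = sY - y(0), with y(0) = 3, y'(0) = -1, the left side becomes (s^2 + 3*s - 8)Y - (3*s + 8).
The right side is L{sin(9*t)} = 9/(s^2 + 81).
So (s^2 + 3*s - 8)Y = 9/(s^2 + 81) + (3*s + 8).
Solve for Y(s) and write it as one ratio of polynomials.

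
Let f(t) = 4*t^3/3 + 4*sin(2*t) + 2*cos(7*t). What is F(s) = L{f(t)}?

The transform is linear, so treat each term independently.
(2)·[L{cos(7t)} = s/(s^2 + 49)]; (4/3)·[L{t^3} = 3!/s^4 = 6/s^4]; (4)·[L{sin(2t)} = 2/(s^2 + 4)].

F(s) = 2*s/(s^2 + 49) + 8/(s^2 + 4) + 8/s^4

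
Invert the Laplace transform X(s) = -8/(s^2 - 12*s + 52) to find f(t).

Rewrite the denominator: s^2 - 12*s + 52 = (s - 6)^2 + 16.
The form in (s - 6) signals a first-shifting-theorem factor e^(6t).
Since L{sin(4t)} = 4/(s^2 + 16), the inverse is e^(6*t)*sin(4*t), scaled by -2.

f(t) = -2*exp(6*t)*sin(4*t)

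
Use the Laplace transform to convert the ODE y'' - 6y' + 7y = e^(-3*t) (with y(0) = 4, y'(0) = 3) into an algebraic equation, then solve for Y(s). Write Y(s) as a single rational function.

Y(s) = (4*s^2 - 9*s - 62)/(s^3 - 3*s^2 - 11*s + 21)

Take the Laplace transform of both sides.
Using L{y''} = s^2 Y - s·y(0) - y'(0) and L{y'} = sY - y(0), with y(0) = 4, y'(0) = 3, the left side becomes (s^2 - 6*s + 7)Y - (4*s - 21).
The right side is L{e^(-3*t)} = 1/(s + 3).
So (s^2 - 6*s + 7)Y = 1/(s + 3) + (4*s - 21).
Isolate Y and clear denominators.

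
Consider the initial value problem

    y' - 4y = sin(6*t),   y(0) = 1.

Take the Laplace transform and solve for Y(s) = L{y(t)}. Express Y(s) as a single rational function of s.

Take the Laplace transform of both sides.
The derivative rules (L{y'} = sY - y(0) = sY - 1) turn the left side into (s - 4)Y - (1).
The right side is L{sin(6*t)} = 6/(s^2 + 36).
So (s - 4)Y = 6/(s^2 + 36) + (1).
Solve for Y(s) and write it as one ratio of polynomials.

Y(s) = (s^2 + 42)/(s^3 - 4*s^2 + 36*s - 144)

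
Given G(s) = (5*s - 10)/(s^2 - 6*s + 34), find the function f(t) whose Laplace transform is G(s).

Complete the square in the denominator: s^2 - 6*s + 34 = (s - 3)^2 + 5^2.
Split the numerator to match: 5*s - 10 = 5·(s - 3) + 1·5.
Invert each term: 5·(s - 3)/((s - 3)^2 + 25) ↔ 5e^(3t)cos(5t); 1·5/((s - 3)^2 + 25) ↔ e^(3t)sin(5t).

f(t) = exp(3*t)*sin(5*t) + 5*exp(3*t)*cos(5*t)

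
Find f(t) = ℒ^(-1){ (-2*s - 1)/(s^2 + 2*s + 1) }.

Factor the denominator: s^2 + 2*s + 1 = (s + 1)^2.
Partial fraction decomposition gives [-2/(s + 1)] + [(s + 1)^(-2)].
Invert each term: -2/(s + 1) ↔ -2e^(-t); 1/(s + 1)^2 ↔ t·e^(-t).

f(t) = t*exp(-t) - 2*exp(-t)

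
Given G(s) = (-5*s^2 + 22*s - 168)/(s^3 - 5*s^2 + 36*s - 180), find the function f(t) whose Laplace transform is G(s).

f(t) = -3*exp(5*t) + 2*sin(6*t) - 2*cos(6*t)

Factor the denominator: s^3 - 5*s^2 + 36*s - 180 = (s - 5)*(s^2 + 36).
Partial fraction decomposition gives [-3/(s - 5)] + [-2*s/(s^2 + 36)] + [12/(s^2 + 36)].
Invert each term: -3/(s - 5) ↔ -3e^(5t); -2·s/(s^2 + 36) ↔ -2cos(6t); 2·6/(s^2 + 36) ↔ 2sin(6t).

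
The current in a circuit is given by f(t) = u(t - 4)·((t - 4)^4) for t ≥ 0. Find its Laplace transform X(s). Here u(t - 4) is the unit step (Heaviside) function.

X(s) = 24*exp(-4*s)/s^5

By the second shifting theorem, L{u(t - c)·g(t - c)} = e^(-cs)·G(s) with c = 4 and G(s) = L{g(t)}.
L{t^4} = 4!/s^5 = 24/s^5.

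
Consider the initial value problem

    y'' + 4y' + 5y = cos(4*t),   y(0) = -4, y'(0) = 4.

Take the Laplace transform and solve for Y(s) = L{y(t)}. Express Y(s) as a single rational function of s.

Y(s) = (-4*s^3 - 12*s^2 - 63*s - 192)/(s^4 + 4*s^3 + 21*s^2 + 64*s + 80)

Take the Laplace transform of both sides.
The derivative rules (L{y''} = s^2 Y - s·y(0) - y'(0) and L{y'} = sY - y(0), with y(0) = -4, y'(0) = 4) turn the left side into (s^2 + 4*s + 5)Y - (-4*s - 12).
The right side is L{cos(4*t)} = s/(s^2 + 16).
So (s^2 + 4*s + 5)Y = s/(s^2 + 16) + (-4*s - 12).
Isolate Y and clear denominators.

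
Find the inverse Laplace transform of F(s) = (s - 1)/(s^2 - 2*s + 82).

exp(t)*cos(9*t)

Rewrite the denominator: s^2 - 2*s + 82 = (s - 1)^2 + 81.
The form in (s - 1) signals a first-shifting-theorem factor e^(t).
Since L{cos(9t)} = s/(s^2 + 81), the inverse is e^(t)*cos(9*t).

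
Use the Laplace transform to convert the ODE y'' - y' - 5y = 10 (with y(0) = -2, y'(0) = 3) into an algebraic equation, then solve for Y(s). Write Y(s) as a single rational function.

Y(s) = (-2*s^2 + 5*s + 10)/(s^3 - s^2 - 5*s)

Apply the Laplace transform to the equation.
Using L{y''} = s^2 Y - s·y(0) - y'(0) and L{y'} = sY - y(0), with y(0) = -2, y'(0) = 3, the left side becomes (s^2 - s - 5)Y - (-2*s + 5).
The right side is L{10} = 10/s.
So (s^2 - s - 5)Y = 10/s + (-2*s + 5).
Isolate Y and clear denominators.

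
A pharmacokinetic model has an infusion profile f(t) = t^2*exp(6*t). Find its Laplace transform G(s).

L{e^(6t)} = 1/(s - 6).
Then apply L{t^2·g(t)} = (-1)^2 d^2/ds^2[H(s)] with H(s) = 1/(s - 6):
differentiating 2 times and applying the sign gives 2/(s - 6)^3.

G(s) = 2/(s - 6)^3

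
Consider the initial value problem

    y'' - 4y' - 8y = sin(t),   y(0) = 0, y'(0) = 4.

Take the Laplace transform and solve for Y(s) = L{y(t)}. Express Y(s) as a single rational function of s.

Apply the Laplace transform to the equation.
Using L{y''} = s^2 Y - s·y(0) - y'(0) and L{y'} = sY - y(0), with y(0) = 0, y'(0) = 4, the left side becomes (s^2 - 4*s - 8)Y - (4).
The right side is L{sin(t)} = 1/(s^2 + 1).
So (s^2 - 4*s - 8)Y = 1/(s^2 + 1) + (4).
Solve for Y(s) and write it as one ratio of polynomials.

Y(s) = (4*s^2 + 5)/(s^4 - 4*s^3 - 7*s^2 - 4*s - 8)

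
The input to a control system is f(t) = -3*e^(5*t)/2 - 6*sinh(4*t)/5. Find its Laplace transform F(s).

The transform is linear, so treat each term independently.
(-6/5)·[L{sinh(4t)} = 4/(s^2 - 16)]; (-3/2)·[L{e^(5t)} = 1/(s - 5)].

F(s) = -24/(5*(s^2 - 16)) - 3/(2*(s - 5))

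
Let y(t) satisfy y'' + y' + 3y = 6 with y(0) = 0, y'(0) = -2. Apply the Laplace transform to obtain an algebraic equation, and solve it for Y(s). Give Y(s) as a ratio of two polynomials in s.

Y(s) = (-2*s + 6)/(s^3 + s^2 + 3*s)

Apply the Laplace transform to the equation.
With L{y''} = s^2 Y - s·y(0) - y'(0) and L{y'} = sY - y(0), with y(0) = 0, y'(0) = -2: the LHS transforms to (s^2 + s + 3)Y - (-2).
The right side is L{6} = 6/s.
So (s^2 + s + 3)Y = 6/s + (-2).
Divide through and combine into a single rational function.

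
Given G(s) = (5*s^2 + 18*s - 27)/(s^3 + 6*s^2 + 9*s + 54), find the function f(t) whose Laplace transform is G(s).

Factor the denominator: s^3 + 6*s^2 + 9*s + 54 = (s + 6)*(s^2 + 9).
Partial fraction decomposition gives [1/(s + 6)] + [4*s/(s^2 + 9)] + [-6/(s^2 + 9)].
Invert each term: 1/(s + 6) ↔ e^(-6t); 4·s/(s^2 + 9) ↔ 4cos(3t); -2·3/(s^2 + 9) ↔ -2sin(3t).

f(t) = -2*sin(3*t) + 4*cos(3*t) + exp(-6*t)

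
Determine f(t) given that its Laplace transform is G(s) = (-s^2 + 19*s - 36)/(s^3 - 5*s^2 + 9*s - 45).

Factor the denominator: s^3 - 5*s^2 + 9*s - 45 = (s - 5)*(s^2 + 9).
Partial fraction decomposition gives [1/(s - 5)] + [-2*s/(s^2 + 9)] + [9/(s^2 + 9)].
Invert each term: 1/(s - 5) ↔ e^(5t); -2·s/(s^2 + 9) ↔ -2cos(3t); 3·3/(s^2 + 9) ↔ 3sin(3t).

f(t) = exp(5*t) + 3*sin(3*t) - 2*cos(3*t)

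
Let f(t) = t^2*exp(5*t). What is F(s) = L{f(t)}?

F(s) = 2/(s - 5)^3

L{e^(5t)} = 1/(s - 5).
Then apply L{t^2·g(t)} = (-1)^2 d^2/ds^2[G(s)] with G(s) = 1/(s - 5):
differentiating 2 times and applying the sign gives 2/(s - 5)^3.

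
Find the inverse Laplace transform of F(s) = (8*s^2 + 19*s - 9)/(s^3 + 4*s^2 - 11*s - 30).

3*exp(3*t) + exp(-2*t) + 4*exp(-5*t)

Factor the denominator: s^3 + 4*s^2 - 11*s - 30 = (s - 3)*(s + 2)*(s + 5).
Partial fraction decomposition gives [4/(s + 5)] + [3/(s - 3)] + [1/(s + 2)].
Invert each term: 4/(s + 5) ↔ 4e^(-5t); 3/(s - 3) ↔ 3e^(3t); 1/(s + 2) ↔ e^(-2t).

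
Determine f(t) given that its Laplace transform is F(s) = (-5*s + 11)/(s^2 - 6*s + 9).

f(t) = -4*t*exp(3*t) - 5*exp(3*t)

Factor the denominator: s^2 - 6*s + 9 = (s - 3)^2.
Partial fraction decomposition gives [-5/(s - 3)] + [-4/(s - 3)^2].
Invert each term: -5/(s - 3) ↔ -5e^(3t); -4/(s - 3)^2 ↔ -4t·e^(3t).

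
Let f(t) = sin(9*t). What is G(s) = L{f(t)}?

L{sin(9t)} = 9/(s^2 + 81).

G(s) = 9/(s^2 + 81)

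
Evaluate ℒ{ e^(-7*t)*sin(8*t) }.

L{sin(8t)} = 8/(s^2 + 64).
By the first shifting theorem, multiplying by e^(-7t) replaces s with s + 7.

8/((s + 7)^2 + 64)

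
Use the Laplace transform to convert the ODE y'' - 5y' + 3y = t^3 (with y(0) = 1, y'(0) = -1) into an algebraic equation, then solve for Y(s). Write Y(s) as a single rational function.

Transform both sides with L{·}.
The derivative rules (L{y''} = s^2 Y - s·y(0) - y'(0) and L{y'} = sY - y(0), with y(0) = 1, y'(0) = -1) turn the left side into (s^2 - 5*s + 3)Y - (s - 6).
The right side is L{t^3} = 6/s^4.
So (s^2 - 5*s + 3)Y = 6/s^4 + (s - 6).
Solve for Y(s) and write it as one ratio of polynomials.

Y(s) = (s^5 - 6*s^4 + 6)/(s^6 - 5*s^5 + 3*s^4)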